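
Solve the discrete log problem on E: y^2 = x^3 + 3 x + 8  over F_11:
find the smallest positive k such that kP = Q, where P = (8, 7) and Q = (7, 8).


Enumerate multiples of P until we hit Q = (7, 8):
  1P = (8, 7)
  2P = (7, 3)
  3P = (1, 10)
  4P = (6, 0)
  5P = (1, 1)
  6P = (7, 8)
Match found at i = 6.

k = 6


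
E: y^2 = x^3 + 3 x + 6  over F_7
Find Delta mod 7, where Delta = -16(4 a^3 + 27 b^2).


4 a^3 + 27 b^2 = 4*3^3 + 27*6^2 = 108 + 972 = 1080
Delta = -16 * (1080) = -17280
Delta mod 7 = 3

Delta = 3 (mod 7)


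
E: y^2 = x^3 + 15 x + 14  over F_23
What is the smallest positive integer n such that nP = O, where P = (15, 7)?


Compute successive multiples of P until we hit O:
  1P = (15, 7)
  2P = (16, 16)
  3P = (4, 0)
  4P = (16, 7)
  5P = (15, 16)
  6P = O

ord(P) = 6


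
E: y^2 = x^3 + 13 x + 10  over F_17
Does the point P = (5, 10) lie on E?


Check whether y^2 = x^3 + 13 x + 10 (mod 17) for (x, y) = (5, 10).
LHS: y^2 = 10^2 mod 17 = 15
RHS: x^3 + 13 x + 10 = 5^3 + 13*5 + 10 mod 17 = 13
LHS != RHS

No, not on the curve


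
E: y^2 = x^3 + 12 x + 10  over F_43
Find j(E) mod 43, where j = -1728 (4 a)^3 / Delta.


Delta = -16(4 a^3 + 27 b^2) mod 43 = 19
-1728 * (4 a)^3 = -1728 * (4*12)^3 mod 43 = 32
j = 32 * 19^(-1) mod 43 = 13

j = 13 (mod 43)


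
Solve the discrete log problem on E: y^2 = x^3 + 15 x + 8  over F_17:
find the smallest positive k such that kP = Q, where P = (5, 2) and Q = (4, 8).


Enumerate multiples of P until we hit Q = (4, 8):
  1P = (5, 2)
  2P = (16, 14)
  3P = (0, 5)
  4P = (11, 5)
  5P = (14, 2)
  6P = (15, 15)
  7P = (6, 12)
  8P = (4, 8)
Match found at i = 8.

k = 8


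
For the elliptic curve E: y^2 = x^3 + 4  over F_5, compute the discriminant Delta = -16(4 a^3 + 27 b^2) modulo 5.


4 a^3 + 27 b^2 = 4*0^3 + 27*4^2 = 0 + 432 = 432
Delta = -16 * (432) = -6912
Delta mod 5 = 3

Delta = 3 (mod 5)


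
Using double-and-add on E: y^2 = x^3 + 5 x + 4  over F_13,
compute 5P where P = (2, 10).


k = 5 = 101_2 (binary, LSB first: 101)
Double-and-add from P = (2, 10):
  bit 0 = 1: acc = O + (2, 10) = (2, 10)
  bit 1 = 0: acc unchanged = (2, 10)
  bit 2 = 1: acc = (2, 10) + (1, 7) = (6, 4)

5P = (6, 4)


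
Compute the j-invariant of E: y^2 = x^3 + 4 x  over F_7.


Delta = -16(4 a^3 + 27 b^2) mod 7 = 6
-1728 * (4 a)^3 = -1728 * (4*4)^3 mod 7 = 1
j = 1 * 6^(-1) mod 7 = 6

j = 6 (mod 7)


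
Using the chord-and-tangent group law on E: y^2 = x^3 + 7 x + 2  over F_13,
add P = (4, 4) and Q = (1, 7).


P != Q, so use the chord formula.
s = (y2 - y1) / (x2 - x1) = (3) / (10) mod 13 = 12
x3 = s^2 - x1 - x2 mod 13 = 12^2 - 4 - 1 = 9
y3 = s (x1 - x3) - y1 mod 13 = 12 * (4 - 9) - 4 = 1

P + Q = (9, 1)


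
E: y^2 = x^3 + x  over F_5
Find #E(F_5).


For each x in F_5, count y with y^2 = x^3 + 1 x + 0 mod 5:
  x = 0: RHS = 0, y in [0]  -> 1 point(s)
  x = 2: RHS = 0, y in [0]  -> 1 point(s)
  x = 3: RHS = 0, y in [0]  -> 1 point(s)
Affine points: 3. Add the point at infinity: total = 4.

#E(F_5) = 4


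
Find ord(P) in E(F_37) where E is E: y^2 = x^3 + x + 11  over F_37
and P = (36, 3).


Compute successive multiples of P until we hit O:
  1P = (36, 3)
  2P = (23, 18)
  3P = (31, 14)
  4P = (0, 14)
  5P = (11, 13)
  6P = (2, 13)
  7P = (6, 23)
  8P = (16, 33)
  ... (continuing to 23P)
  23P = O

ord(P) = 23


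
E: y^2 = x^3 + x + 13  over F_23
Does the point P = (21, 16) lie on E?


Check whether y^2 = x^3 + 1 x + 13 (mod 23) for (x, y) = (21, 16).
LHS: y^2 = 16^2 mod 23 = 3
RHS: x^3 + 1 x + 13 = 21^3 + 1*21 + 13 mod 23 = 3
LHS = RHS

Yes, on the curve


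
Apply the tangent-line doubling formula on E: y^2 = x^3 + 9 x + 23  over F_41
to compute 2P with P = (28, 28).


Doubling: s = (3 x1^2 + a) / (2 y1)
s = (3*28^2 + 9) / (2*28) mod 41 = 18
x3 = s^2 - 2 x1 mod 41 = 18^2 - 2*28 = 22
y3 = s (x1 - x3) - y1 mod 41 = 18 * (28 - 22) - 28 = 39

2P = (22, 39)


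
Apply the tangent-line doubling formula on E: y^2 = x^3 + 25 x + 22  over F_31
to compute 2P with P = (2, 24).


Doubling: s = (3 x1^2 + a) / (2 y1)
s = (3*2^2 + 25) / (2*24) mod 31 = 4
x3 = s^2 - 2 x1 mod 31 = 4^2 - 2*2 = 12
y3 = s (x1 - x3) - y1 mod 31 = 4 * (2 - 12) - 24 = 29

2P = (12, 29)


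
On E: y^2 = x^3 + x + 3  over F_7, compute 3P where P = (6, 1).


k = 3 = 11_2 (binary, LSB first: 11)
Double-and-add from P = (6, 1):
  bit 0 = 1: acc = O + (6, 1) = (6, 1)
  bit 1 = 1: acc = (6, 1) + (6, 6) = O

3P = O


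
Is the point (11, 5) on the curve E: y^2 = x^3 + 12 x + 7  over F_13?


Check whether y^2 = x^3 + 12 x + 7 (mod 13) for (x, y) = (11, 5).
LHS: y^2 = 5^2 mod 13 = 12
RHS: x^3 + 12 x + 7 = 11^3 + 12*11 + 7 mod 13 = 1
LHS != RHS

No, not on the curve


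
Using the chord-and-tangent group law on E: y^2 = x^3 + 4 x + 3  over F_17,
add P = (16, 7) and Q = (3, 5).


P != Q, so use the chord formula.
s = (y2 - y1) / (x2 - x1) = (15) / (4) mod 17 = 8
x3 = s^2 - x1 - x2 mod 17 = 8^2 - 16 - 3 = 11
y3 = s (x1 - x3) - y1 mod 17 = 8 * (16 - 11) - 7 = 16

P + Q = (11, 16)


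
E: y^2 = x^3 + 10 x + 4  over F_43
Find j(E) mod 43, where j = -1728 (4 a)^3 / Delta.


Delta = -16(4 a^3 + 27 b^2) mod 43 = 38
-1728 * (4 a)^3 = -1728 * (4*10)^3 mod 43 = 1
j = 1 * 38^(-1) mod 43 = 17

j = 17 (mod 43)


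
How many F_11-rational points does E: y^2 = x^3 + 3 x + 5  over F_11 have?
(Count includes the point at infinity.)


For each x in F_11, count y with y^2 = x^3 + 3 x + 5 mod 11:
  x = 0: RHS = 5, y in [4, 7]  -> 2 point(s)
  x = 1: RHS = 9, y in [3, 8]  -> 2 point(s)
  x = 4: RHS = 4, y in [2, 9]  -> 2 point(s)
  x = 10: RHS = 1, y in [1, 10]  -> 2 point(s)
Affine points: 8. Add the point at infinity: total = 9.

#E(F_11) = 9


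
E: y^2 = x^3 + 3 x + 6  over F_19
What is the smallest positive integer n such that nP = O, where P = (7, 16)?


Compute successive multiples of P until we hit O:
  1P = (7, 16)
  2P = (3, 17)
  3P = (15, 5)
  4P = (17, 12)
  5P = (2, 1)
  6P = (0, 5)
  7P = (4, 5)
  8P = (13, 0)
  ... (continuing to 16P)
  16P = O

ord(P) = 16


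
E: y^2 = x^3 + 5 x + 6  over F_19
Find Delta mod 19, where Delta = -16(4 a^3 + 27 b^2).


4 a^3 + 27 b^2 = 4*5^3 + 27*6^2 = 500 + 972 = 1472
Delta = -16 * (1472) = -23552
Delta mod 19 = 8

Delta = 8 (mod 19)


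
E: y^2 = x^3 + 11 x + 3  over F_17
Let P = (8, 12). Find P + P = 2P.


Doubling: s = (3 x1^2 + a) / (2 y1)
s = (3*8^2 + 11) / (2*12) mod 17 = 12
x3 = s^2 - 2 x1 mod 17 = 12^2 - 2*8 = 9
y3 = s (x1 - x3) - y1 mod 17 = 12 * (8 - 9) - 12 = 10

2P = (9, 10)


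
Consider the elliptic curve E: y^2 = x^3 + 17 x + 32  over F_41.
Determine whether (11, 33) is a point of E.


Check whether y^2 = x^3 + 17 x + 32 (mod 41) for (x, y) = (11, 33).
LHS: y^2 = 33^2 mod 41 = 23
RHS: x^3 + 17 x + 32 = 11^3 + 17*11 + 32 mod 41 = 33
LHS != RHS

No, not on the curve


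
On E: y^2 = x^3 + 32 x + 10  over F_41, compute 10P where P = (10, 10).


k = 10 = 1010_2 (binary, LSB first: 0101)
Double-and-add from P = (10, 10):
  bit 0 = 0: acc unchanged = O
  bit 1 = 1: acc = O + (3, 16) = (3, 16)
  bit 2 = 0: acc unchanged = (3, 16)
  bit 3 = 1: acc = (3, 16) + (20, 32) = (23, 11)

10P = (23, 11)


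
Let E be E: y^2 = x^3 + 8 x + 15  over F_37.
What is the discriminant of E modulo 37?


4 a^3 + 27 b^2 = 4*8^3 + 27*15^2 = 2048 + 6075 = 8123
Delta = -16 * (8123) = -129968
Delta mod 37 = 13

Delta = 13 (mod 37)


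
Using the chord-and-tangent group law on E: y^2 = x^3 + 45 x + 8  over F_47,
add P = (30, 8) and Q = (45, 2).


P != Q, so use the chord formula.
s = (y2 - y1) / (x2 - x1) = (41) / (15) mod 47 = 9
x3 = s^2 - x1 - x2 mod 47 = 9^2 - 30 - 45 = 6
y3 = s (x1 - x3) - y1 mod 47 = 9 * (30 - 6) - 8 = 20

P + Q = (6, 20)


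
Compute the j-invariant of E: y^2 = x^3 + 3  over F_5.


Delta = -16(4 a^3 + 27 b^2) mod 5 = 2
-1728 * (4 a)^3 = -1728 * (4*0)^3 mod 5 = 0
j = 0 * 2^(-1) mod 5 = 0

j = 0 (mod 5)


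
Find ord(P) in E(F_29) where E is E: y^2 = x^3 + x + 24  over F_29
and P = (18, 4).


Compute successive multiples of P until we hit O:
  1P = (18, 4)
  2P = (26, 9)
  3P = (23, 11)
  4P = (12, 16)
  5P = (3, 24)
  6P = (13, 28)
  7P = (28, 15)
  8P = (28, 14)
  ... (continuing to 15P)
  15P = O

ord(P) = 15


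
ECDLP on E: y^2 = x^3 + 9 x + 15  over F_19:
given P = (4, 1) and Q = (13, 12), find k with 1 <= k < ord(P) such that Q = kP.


Enumerate multiples of P until we hit Q = (13, 12):
  1P = (4, 1)
  2P = (11, 18)
  3P = (13, 7)
  4P = (13, 12)
Match found at i = 4.

k = 4


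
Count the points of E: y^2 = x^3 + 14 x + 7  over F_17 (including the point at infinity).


For each x in F_17, count y with y^2 = x^3 + 14 x + 7 mod 17:
  x = 2: RHS = 9, y in [3, 14]  -> 2 point(s)
  x = 3: RHS = 8, y in [5, 12]  -> 2 point(s)
  x = 4: RHS = 8, y in [5, 12]  -> 2 point(s)
  x = 5: RHS = 15, y in [7, 10]  -> 2 point(s)
  x = 6: RHS = 1, y in [1, 16]  -> 2 point(s)
  x = 8: RHS = 2, y in [6, 11]  -> 2 point(s)
  x = 10: RHS = 8, y in [5, 12]  -> 2 point(s)
  x = 11: RHS = 13, y in [8, 9]  -> 2 point(s)
  x = 12: RHS = 16, y in [4, 13]  -> 2 point(s)
  x = 16: RHS = 9, y in [3, 14]  -> 2 point(s)
Affine points: 20. Add the point at infinity: total = 21.

#E(F_17) = 21


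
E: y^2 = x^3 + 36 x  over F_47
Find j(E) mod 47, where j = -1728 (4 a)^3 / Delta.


Delta = -16(4 a^3 + 27 b^2) mod 47 = 20
-1728 * (4 a)^3 = -1728 * (4*36)^3 mod 47 = 15
j = 15 * 20^(-1) mod 47 = 36

j = 36 (mod 47)


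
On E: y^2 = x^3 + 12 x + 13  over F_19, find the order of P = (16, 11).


Compute successive multiples of P until we hit O:
  1P = (16, 11)
  2P = (4, 12)
  3P = (6, 4)
  4P = (3, 0)
  5P = (6, 15)
  6P = (4, 7)
  7P = (16, 8)
  8P = O

ord(P) = 8


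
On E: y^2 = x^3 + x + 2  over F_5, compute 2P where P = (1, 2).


k = 2 = 10_2 (binary, LSB first: 01)
Double-and-add from P = (1, 2):
  bit 0 = 0: acc unchanged = O
  bit 1 = 1: acc = O + (4, 0) = (4, 0)

2P = (4, 0)


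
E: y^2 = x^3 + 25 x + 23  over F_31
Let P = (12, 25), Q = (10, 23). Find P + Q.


P != Q, so use the chord formula.
s = (y2 - y1) / (x2 - x1) = (29) / (29) mod 31 = 1
x3 = s^2 - x1 - x2 mod 31 = 1^2 - 12 - 10 = 10
y3 = s (x1 - x3) - y1 mod 31 = 1 * (12 - 10) - 25 = 8

P + Q = (10, 8)


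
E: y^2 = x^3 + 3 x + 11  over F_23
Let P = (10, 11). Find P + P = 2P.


Doubling: s = (3 x1^2 + a) / (2 y1)
s = (3*10^2 + 3) / (2*11) mod 23 = 19
x3 = s^2 - 2 x1 mod 23 = 19^2 - 2*10 = 19
y3 = s (x1 - x3) - y1 mod 23 = 19 * (10 - 19) - 11 = 2

2P = (19, 2)


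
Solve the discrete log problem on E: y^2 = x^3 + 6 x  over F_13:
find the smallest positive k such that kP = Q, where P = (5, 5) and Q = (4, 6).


Enumerate multiples of P until we hit Q = (4, 6):
  1P = (5, 5)
  2P = (4, 7)
  3P = (8, 1)
  4P = (9, 9)
  5P = (0, 0)
  6P = (9, 4)
  7P = (8, 12)
  8P = (4, 6)
Match found at i = 8.

k = 8


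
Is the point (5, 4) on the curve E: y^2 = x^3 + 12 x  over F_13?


Check whether y^2 = x^3 + 12 x + 0 (mod 13) for (x, y) = (5, 4).
LHS: y^2 = 4^2 mod 13 = 3
RHS: x^3 + 12 x + 0 = 5^3 + 12*5 + 0 mod 13 = 3
LHS = RHS

Yes, on the curve


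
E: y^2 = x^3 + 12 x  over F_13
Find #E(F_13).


For each x in F_13, count y with y^2 = x^3 + 12 x + 0 mod 13:
  x = 0: RHS = 0, y in [0]  -> 1 point(s)
  x = 1: RHS = 0, y in [0]  -> 1 point(s)
  x = 5: RHS = 3, y in [4, 9]  -> 2 point(s)
  x = 8: RHS = 10, y in [6, 7]  -> 2 point(s)
  x = 12: RHS = 0, y in [0]  -> 1 point(s)
Affine points: 7. Add the point at infinity: total = 8.

#E(F_13) = 8


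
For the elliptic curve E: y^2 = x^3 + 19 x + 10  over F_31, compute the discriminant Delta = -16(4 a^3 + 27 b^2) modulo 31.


4 a^3 + 27 b^2 = 4*19^3 + 27*10^2 = 27436 + 2700 = 30136
Delta = -16 * (30136) = -482176
Delta mod 31 = 29

Delta = 29 (mod 31)


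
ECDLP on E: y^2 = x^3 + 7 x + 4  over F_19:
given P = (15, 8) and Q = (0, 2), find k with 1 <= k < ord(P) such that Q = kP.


Enumerate multiples of P until we hit Q = (0, 2):
  1P = (15, 8)
  2P = (0, 2)
Match found at i = 2.

k = 2


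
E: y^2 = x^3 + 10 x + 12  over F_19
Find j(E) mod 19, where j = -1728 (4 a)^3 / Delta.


Delta = -16(4 a^3 + 27 b^2) mod 19 = 9
-1728 * (4 a)^3 = -1728 * (4*10)^3 mod 19 = 8
j = 8 * 9^(-1) mod 19 = 3

j = 3 (mod 19)


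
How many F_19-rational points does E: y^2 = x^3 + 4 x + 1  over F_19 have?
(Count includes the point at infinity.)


For each x in F_19, count y with y^2 = x^3 + 4 x + 1 mod 19:
  x = 0: RHS = 1, y in [1, 18]  -> 2 point(s)
  x = 1: RHS = 6, y in [5, 14]  -> 2 point(s)
  x = 2: RHS = 17, y in [6, 13]  -> 2 point(s)
  x = 4: RHS = 5, y in [9, 10]  -> 2 point(s)
  x = 7: RHS = 11, y in [7, 12]  -> 2 point(s)
  x = 9: RHS = 6, y in [5, 14]  -> 2 point(s)
  x = 15: RHS = 16, y in [4, 15]  -> 2 point(s)
  x = 16: RHS = 0, y in [0]  -> 1 point(s)
  x = 17: RHS = 4, y in [2, 17]  -> 2 point(s)
Affine points: 17. Add the point at infinity: total = 18.

#E(F_19) = 18


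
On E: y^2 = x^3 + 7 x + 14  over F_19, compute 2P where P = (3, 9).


Doubling: s = (3 x1^2 + a) / (2 y1)
s = (3*3^2 + 7) / (2*9) mod 19 = 4
x3 = s^2 - 2 x1 mod 19 = 4^2 - 2*3 = 10
y3 = s (x1 - x3) - y1 mod 19 = 4 * (3 - 10) - 9 = 1

2P = (10, 1)


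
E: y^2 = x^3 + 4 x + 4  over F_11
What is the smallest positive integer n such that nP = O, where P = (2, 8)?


Compute successive multiples of P until we hit O:
  1P = (2, 8)
  2P = (8, 8)
  3P = (1, 3)
  4P = (0, 2)
  5P = (7, 10)
  6P = (7, 1)
  7P = (0, 9)
  8P = (1, 8)
  ... (continuing to 11P)
  11P = O

ord(P) = 11


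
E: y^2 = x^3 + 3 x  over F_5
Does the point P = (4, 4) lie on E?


Check whether y^2 = x^3 + 3 x + 0 (mod 5) for (x, y) = (4, 4).
LHS: y^2 = 4^2 mod 5 = 1
RHS: x^3 + 3 x + 0 = 4^3 + 3*4 + 0 mod 5 = 1
LHS = RHS

Yes, on the curve


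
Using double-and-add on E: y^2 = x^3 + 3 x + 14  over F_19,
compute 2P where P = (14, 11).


k = 2 = 10_2 (binary, LSB first: 01)
Double-and-add from P = (14, 11):
  bit 0 = 0: acc unchanged = O
  bit 1 = 1: acc = O + (2, 16) = (2, 16)

2P = (2, 16)


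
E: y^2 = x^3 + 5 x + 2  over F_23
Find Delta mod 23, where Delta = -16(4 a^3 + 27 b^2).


4 a^3 + 27 b^2 = 4*5^3 + 27*2^2 = 500 + 108 = 608
Delta = -16 * (608) = -9728
Delta mod 23 = 1

Delta = 1 (mod 23)


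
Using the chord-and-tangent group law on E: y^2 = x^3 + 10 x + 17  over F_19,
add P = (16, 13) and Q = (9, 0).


P != Q, so use the chord formula.
s = (y2 - y1) / (x2 - x1) = (6) / (12) mod 19 = 10
x3 = s^2 - x1 - x2 mod 19 = 10^2 - 16 - 9 = 18
y3 = s (x1 - x3) - y1 mod 19 = 10 * (16 - 18) - 13 = 5

P + Q = (18, 5)


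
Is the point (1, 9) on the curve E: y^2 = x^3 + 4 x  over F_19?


Check whether y^2 = x^3 + 4 x + 0 (mod 19) for (x, y) = (1, 9).
LHS: y^2 = 9^2 mod 19 = 5
RHS: x^3 + 4 x + 0 = 1^3 + 4*1 + 0 mod 19 = 5
LHS = RHS

Yes, on the curve


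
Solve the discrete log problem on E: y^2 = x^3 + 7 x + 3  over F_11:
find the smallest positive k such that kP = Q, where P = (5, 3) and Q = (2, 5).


Enumerate multiples of P until we hit Q = (2, 5):
  1P = (5, 3)
  2P = (2, 5)
Match found at i = 2.

k = 2


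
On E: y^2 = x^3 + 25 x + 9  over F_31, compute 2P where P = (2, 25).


Doubling: s = (3 x1^2 + a) / (2 y1)
s = (3*2^2 + 25) / (2*25) mod 31 = 15
x3 = s^2 - 2 x1 mod 31 = 15^2 - 2*2 = 4
y3 = s (x1 - x3) - y1 mod 31 = 15 * (2 - 4) - 25 = 7

2P = (4, 7)


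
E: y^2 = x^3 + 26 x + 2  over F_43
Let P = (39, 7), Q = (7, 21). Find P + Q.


P != Q, so use the chord formula.
s = (y2 - y1) / (x2 - x1) = (14) / (11) mod 43 = 13
x3 = s^2 - x1 - x2 mod 43 = 13^2 - 39 - 7 = 37
y3 = s (x1 - x3) - y1 mod 43 = 13 * (39 - 37) - 7 = 19

P + Q = (37, 19)


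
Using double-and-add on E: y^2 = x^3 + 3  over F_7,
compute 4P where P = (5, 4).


k = 4 = 100_2 (binary, LSB first: 001)
Double-and-add from P = (5, 4):
  bit 0 = 0: acc unchanged = O
  bit 1 = 0: acc unchanged = O
  bit 2 = 1: acc = O + (6, 3) = (6, 3)

4P = (6, 3)


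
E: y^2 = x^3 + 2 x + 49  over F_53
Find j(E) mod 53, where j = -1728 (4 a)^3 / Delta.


Delta = -16(4 a^3 + 27 b^2) mod 53 = 49
-1728 * (4 a)^3 = -1728 * (4*2)^3 mod 53 = 46
j = 46 * 49^(-1) mod 53 = 15

j = 15 (mod 53)


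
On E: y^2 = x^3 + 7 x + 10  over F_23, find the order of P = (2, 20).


Compute successive multiples of P until we hit O:
  1P = (2, 20)
  2P = (22, 5)
  3P = (1, 8)
  4P = (3, 14)
  5P = (8, 16)
  6P = (16, 20)
  7P = (5, 3)
  8P = (20, 13)
  ... (continuing to 18P)
  18P = O

ord(P) = 18


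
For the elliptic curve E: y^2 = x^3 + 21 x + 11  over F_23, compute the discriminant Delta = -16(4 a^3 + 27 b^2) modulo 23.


4 a^3 + 27 b^2 = 4*21^3 + 27*11^2 = 37044 + 3267 = 40311
Delta = -16 * (40311) = -644976
Delta mod 23 = 13

Delta = 13 (mod 23)


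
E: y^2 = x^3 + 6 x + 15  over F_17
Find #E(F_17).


For each x in F_17, count y with y^2 = x^3 + 6 x + 15 mod 17:
  x = 0: RHS = 15, y in [7, 10]  -> 2 point(s)
  x = 2: RHS = 1, y in [1, 16]  -> 2 point(s)
  x = 3: RHS = 9, y in [3, 14]  -> 2 point(s)
  x = 4: RHS = 1, y in [1, 16]  -> 2 point(s)
  x = 5: RHS = 0, y in [0]  -> 1 point(s)
  x = 7: RHS = 9, y in [3, 14]  -> 2 point(s)
  x = 9: RHS = 16, y in [4, 13]  -> 2 point(s)
  x = 10: RHS = 4, y in [2, 15]  -> 2 point(s)
  x = 11: RHS = 1, y in [1, 16]  -> 2 point(s)
  x = 12: RHS = 13, y in [8, 9]  -> 2 point(s)
  x = 14: RHS = 4, y in [2, 15]  -> 2 point(s)
  x = 16: RHS = 8, y in [5, 12]  -> 2 point(s)
Affine points: 23. Add the point at infinity: total = 24.

#E(F_17) = 24


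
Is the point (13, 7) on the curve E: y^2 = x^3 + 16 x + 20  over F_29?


Check whether y^2 = x^3 + 16 x + 20 (mod 29) for (x, y) = (13, 7).
LHS: y^2 = 7^2 mod 29 = 20
RHS: x^3 + 16 x + 20 = 13^3 + 16*13 + 20 mod 29 = 18
LHS != RHS

No, not on the curve


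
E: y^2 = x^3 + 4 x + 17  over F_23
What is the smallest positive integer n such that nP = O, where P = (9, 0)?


Compute successive multiples of P until we hit O:
  1P = (9, 0)
  2P = O

ord(P) = 2


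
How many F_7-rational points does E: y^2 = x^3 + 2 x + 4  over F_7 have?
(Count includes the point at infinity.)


For each x in F_7, count y with y^2 = x^3 + 2 x + 4 mod 7:
  x = 0: RHS = 4, y in [2, 5]  -> 2 point(s)
  x = 1: RHS = 0, y in [0]  -> 1 point(s)
  x = 2: RHS = 2, y in [3, 4]  -> 2 point(s)
  x = 3: RHS = 2, y in [3, 4]  -> 2 point(s)
  x = 6: RHS = 1, y in [1, 6]  -> 2 point(s)
Affine points: 9. Add the point at infinity: total = 10.

#E(F_7) = 10


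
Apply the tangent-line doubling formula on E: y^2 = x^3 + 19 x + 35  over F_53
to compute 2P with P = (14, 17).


Doubling: s = (3 x1^2 + a) / (2 y1)
s = (3*14^2 + 19) / (2*17) mod 53 = 35
x3 = s^2 - 2 x1 mod 53 = 35^2 - 2*14 = 31
y3 = s (x1 - x3) - y1 mod 53 = 35 * (14 - 31) - 17 = 24

2P = (31, 24)


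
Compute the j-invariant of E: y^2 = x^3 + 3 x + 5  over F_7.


Delta = -16(4 a^3 + 27 b^2) mod 7 = 2
-1728 * (4 a)^3 = -1728 * (4*3)^3 mod 7 = 6
j = 6 * 2^(-1) mod 7 = 3

j = 3 (mod 7)


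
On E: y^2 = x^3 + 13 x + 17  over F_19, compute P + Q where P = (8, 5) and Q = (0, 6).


P != Q, so use the chord formula.
s = (y2 - y1) / (x2 - x1) = (1) / (11) mod 19 = 7
x3 = s^2 - x1 - x2 mod 19 = 7^2 - 8 - 0 = 3
y3 = s (x1 - x3) - y1 mod 19 = 7 * (8 - 3) - 5 = 11

P + Q = (3, 11)


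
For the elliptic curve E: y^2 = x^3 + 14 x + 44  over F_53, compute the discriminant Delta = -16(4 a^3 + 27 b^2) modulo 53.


4 a^3 + 27 b^2 = 4*14^3 + 27*44^2 = 10976 + 52272 = 63248
Delta = -16 * (63248) = -1011968
Delta mod 53 = 14

Delta = 14 (mod 53)


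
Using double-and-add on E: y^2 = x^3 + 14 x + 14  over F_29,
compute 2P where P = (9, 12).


k = 2 = 10_2 (binary, LSB first: 01)
Double-and-add from P = (9, 12):
  bit 0 = 0: acc unchanged = O
  bit 1 = 1: acc = O + (7, 7) = (7, 7)

2P = (7, 7)


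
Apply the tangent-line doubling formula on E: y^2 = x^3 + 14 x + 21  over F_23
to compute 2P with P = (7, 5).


Doubling: s = (3 x1^2 + a) / (2 y1)
s = (3*7^2 + 14) / (2*5) mod 23 = 0
x3 = s^2 - 2 x1 mod 23 = 0^2 - 2*7 = 9
y3 = s (x1 - x3) - y1 mod 23 = 0 * (7 - 9) - 5 = 18

2P = (9, 18)


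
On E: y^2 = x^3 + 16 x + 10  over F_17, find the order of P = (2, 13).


Compute successive multiples of P until we hit O:
  1P = (2, 13)
  2P = (4, 11)
  3P = (12, 14)
  4P = (11, 15)
  5P = (3, 0)
  6P = (11, 2)
  7P = (12, 3)
  8P = (4, 6)
  ... (continuing to 10P)
  10P = O

ord(P) = 10


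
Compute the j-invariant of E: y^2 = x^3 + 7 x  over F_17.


Delta = -16(4 a^3 + 27 b^2) mod 17 = 12
-1728 * (4 a)^3 = -1728 * (4*7)^3 mod 17 = 13
j = 13 * 12^(-1) mod 17 = 11

j = 11 (mod 17)


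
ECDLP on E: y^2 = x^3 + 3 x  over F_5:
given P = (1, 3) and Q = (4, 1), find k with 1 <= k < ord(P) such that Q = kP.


Enumerate multiples of P until we hit Q = (4, 1):
  1P = (1, 3)
  2P = (4, 4)
  3P = (4, 1)
Match found at i = 3.

k = 3


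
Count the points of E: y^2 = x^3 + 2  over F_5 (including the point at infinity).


For each x in F_5, count y with y^2 = x^3 + 0 x + 2 mod 5:
  x = 2: RHS = 0, y in [0]  -> 1 point(s)
  x = 3: RHS = 4, y in [2, 3]  -> 2 point(s)
  x = 4: RHS = 1, y in [1, 4]  -> 2 point(s)
Affine points: 5. Add the point at infinity: total = 6.

#E(F_5) = 6


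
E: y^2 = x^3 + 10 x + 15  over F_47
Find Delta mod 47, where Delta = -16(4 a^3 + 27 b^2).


4 a^3 + 27 b^2 = 4*10^3 + 27*15^2 = 4000 + 6075 = 10075
Delta = -16 * (10075) = -161200
Delta mod 47 = 10

Delta = 10 (mod 47)


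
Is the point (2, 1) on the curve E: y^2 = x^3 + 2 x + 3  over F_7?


Check whether y^2 = x^3 + 2 x + 3 (mod 7) for (x, y) = (2, 1).
LHS: y^2 = 1^2 mod 7 = 1
RHS: x^3 + 2 x + 3 = 2^3 + 2*2 + 3 mod 7 = 1
LHS = RHS

Yes, on the curve


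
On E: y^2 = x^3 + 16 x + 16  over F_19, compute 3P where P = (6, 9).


k = 3 = 11_2 (binary, LSB first: 11)
Double-and-add from P = (6, 9):
  bit 0 = 1: acc = O + (6, 9) = (6, 9)
  bit 1 = 1: acc = (6, 9) + (12, 13) = (12, 6)

3P = (12, 6)


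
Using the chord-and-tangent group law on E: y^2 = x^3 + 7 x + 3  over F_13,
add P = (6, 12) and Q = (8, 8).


P != Q, so use the chord formula.
s = (y2 - y1) / (x2 - x1) = (9) / (2) mod 13 = 11
x3 = s^2 - x1 - x2 mod 13 = 11^2 - 6 - 8 = 3
y3 = s (x1 - x3) - y1 mod 13 = 11 * (6 - 3) - 12 = 8

P + Q = (3, 8)


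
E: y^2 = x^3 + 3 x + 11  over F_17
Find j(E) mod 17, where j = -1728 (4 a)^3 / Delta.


Delta = -16(4 a^3 + 27 b^2) mod 17 = 9
-1728 * (4 a)^3 = -1728 * (4*3)^3 mod 17 = 15
j = 15 * 9^(-1) mod 17 = 13

j = 13 (mod 17)


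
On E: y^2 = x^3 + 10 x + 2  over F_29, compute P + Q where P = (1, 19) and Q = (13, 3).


P != Q, so use the chord formula.
s = (y2 - y1) / (x2 - x1) = (13) / (12) mod 29 = 18
x3 = s^2 - x1 - x2 mod 29 = 18^2 - 1 - 13 = 20
y3 = s (x1 - x3) - y1 mod 29 = 18 * (1 - 20) - 19 = 16

P + Q = (20, 16)


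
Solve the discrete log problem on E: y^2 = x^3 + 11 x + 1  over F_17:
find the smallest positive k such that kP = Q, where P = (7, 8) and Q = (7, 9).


Enumerate multiples of P until we hit Q = (7, 9):
  1P = (7, 8)
  2P = (11, 12)
  3P = (0, 16)
  4P = (12, 5)
  5P = (14, 3)
  6P = (9, 8)
  7P = (1, 9)
  8P = (1, 8)
  9P = (9, 9)
  10P = (14, 14)
  11P = (12, 12)
  12P = (0, 1)
  13P = (11, 5)
  14P = (7, 9)
Match found at i = 14.

k = 14


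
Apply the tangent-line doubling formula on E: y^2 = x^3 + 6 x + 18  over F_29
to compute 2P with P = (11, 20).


Doubling: s = (3 x1^2 + a) / (2 y1)
s = (3*11^2 + 6) / (2*20) mod 29 = 23
x3 = s^2 - 2 x1 mod 29 = 23^2 - 2*11 = 14
y3 = s (x1 - x3) - y1 mod 29 = 23 * (11 - 14) - 20 = 27

2P = (14, 27)


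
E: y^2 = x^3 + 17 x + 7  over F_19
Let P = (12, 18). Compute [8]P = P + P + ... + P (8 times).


k = 8 = 1000_2 (binary, LSB first: 0001)
Double-and-add from P = (12, 18):
  bit 0 = 0: acc unchanged = O
  bit 1 = 0: acc unchanged = O
  bit 2 = 0: acc unchanged = O
  bit 3 = 1: acc = O + (12, 1) = (12, 1)

8P = (12, 1)


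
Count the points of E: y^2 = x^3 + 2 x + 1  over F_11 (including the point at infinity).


For each x in F_11, count y with y^2 = x^3 + 2 x + 1 mod 11:
  x = 0: RHS = 1, y in [1, 10]  -> 2 point(s)
  x = 1: RHS = 4, y in [2, 9]  -> 2 point(s)
  x = 3: RHS = 1, y in [1, 10]  -> 2 point(s)
  x = 5: RHS = 4, y in [2, 9]  -> 2 point(s)
  x = 6: RHS = 9, y in [3, 8]  -> 2 point(s)
  x = 8: RHS = 1, y in [1, 10]  -> 2 point(s)
  x = 9: RHS = 0, y in [0]  -> 1 point(s)
  x = 10: RHS = 9, y in [3, 8]  -> 2 point(s)
Affine points: 15. Add the point at infinity: total = 16.

#E(F_11) = 16


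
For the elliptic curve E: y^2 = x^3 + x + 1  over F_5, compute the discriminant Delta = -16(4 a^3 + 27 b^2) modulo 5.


4 a^3 + 27 b^2 = 4*1^3 + 27*1^2 = 4 + 27 = 31
Delta = -16 * (31) = -496
Delta mod 5 = 4

Delta = 4 (mod 5)


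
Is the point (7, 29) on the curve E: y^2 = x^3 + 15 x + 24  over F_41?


Check whether y^2 = x^3 + 15 x + 24 (mod 41) for (x, y) = (7, 29).
LHS: y^2 = 29^2 mod 41 = 21
RHS: x^3 + 15 x + 24 = 7^3 + 15*7 + 24 mod 41 = 21
LHS = RHS

Yes, on the curve


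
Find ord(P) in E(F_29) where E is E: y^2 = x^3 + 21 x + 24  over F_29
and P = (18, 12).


Compute successive multiples of P until we hit O:
  1P = (18, 12)
  2P = (17, 4)
  3P = (0, 16)
  4P = (20, 11)
  5P = (13, 0)
  6P = (20, 18)
  7P = (0, 13)
  8P = (17, 25)
  ... (continuing to 10P)
  10P = O

ord(P) = 10


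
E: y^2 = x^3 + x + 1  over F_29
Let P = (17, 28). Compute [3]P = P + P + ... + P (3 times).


k = 3 = 11_2 (binary, LSB first: 11)
Double-and-add from P = (17, 28):
  bit 0 = 1: acc = O + (17, 28) = (17, 28)
  bit 1 = 1: acc = (17, 28) + (25, 22) = (22, 12)

3P = (22, 12)


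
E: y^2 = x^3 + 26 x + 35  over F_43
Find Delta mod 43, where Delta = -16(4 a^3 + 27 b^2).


4 a^3 + 27 b^2 = 4*26^3 + 27*35^2 = 70304 + 33075 = 103379
Delta = -16 * (103379) = -1654064
Delta mod 43 = 17

Delta = 17 (mod 43)


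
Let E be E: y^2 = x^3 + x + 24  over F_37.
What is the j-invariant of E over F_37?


Delta = -16(4 a^3 + 27 b^2) mod 37 = 3
-1728 * (4 a)^3 = -1728 * (4*1)^3 mod 37 = 1
j = 1 * 3^(-1) mod 37 = 25

j = 25 (mod 37)


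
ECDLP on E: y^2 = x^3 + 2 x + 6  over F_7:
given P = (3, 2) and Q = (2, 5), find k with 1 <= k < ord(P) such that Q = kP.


Enumerate multiples of P until we hit Q = (2, 5):
  1P = (3, 2)
  2P = (5, 1)
  3P = (1, 4)
  4P = (4, 6)
  5P = (2, 2)
  6P = (2, 5)
Match found at i = 6.

k = 6


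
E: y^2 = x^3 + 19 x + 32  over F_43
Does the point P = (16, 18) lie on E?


Check whether y^2 = x^3 + 19 x + 32 (mod 43) for (x, y) = (16, 18).
LHS: y^2 = 18^2 mod 43 = 23
RHS: x^3 + 19 x + 32 = 16^3 + 19*16 + 32 mod 43 = 3
LHS != RHS

No, not on the curve


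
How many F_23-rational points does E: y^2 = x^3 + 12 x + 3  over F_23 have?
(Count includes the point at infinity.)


For each x in F_23, count y with y^2 = x^3 + 12 x + 3 mod 23:
  x = 0: RHS = 3, y in [7, 16]  -> 2 point(s)
  x = 1: RHS = 16, y in [4, 19]  -> 2 point(s)
  x = 2: RHS = 12, y in [9, 14]  -> 2 point(s)
  x = 4: RHS = 0, y in [0]  -> 1 point(s)
  x = 5: RHS = 4, y in [2, 21]  -> 2 point(s)
  x = 7: RHS = 16, y in [4, 19]  -> 2 point(s)
  x = 8: RHS = 13, y in [6, 17]  -> 2 point(s)
  x = 9: RHS = 12, y in [9, 14]  -> 2 point(s)
  x = 12: RHS = 12, y in [9, 14]  -> 2 point(s)
  x = 15: RHS = 16, y in [4, 19]  -> 2 point(s)
  x = 16: RHS = 13, y in [6, 17]  -> 2 point(s)
  x = 18: RHS = 2, y in [5, 18]  -> 2 point(s)
  x = 19: RHS = 6, y in [11, 12]  -> 2 point(s)
  x = 20: RHS = 9, y in [3, 20]  -> 2 point(s)
  x = 22: RHS = 13, y in [6, 17]  -> 2 point(s)
Affine points: 29. Add the point at infinity: total = 30.

#E(F_23) = 30


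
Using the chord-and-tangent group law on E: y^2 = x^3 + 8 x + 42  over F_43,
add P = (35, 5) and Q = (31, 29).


P != Q, so use the chord formula.
s = (y2 - y1) / (x2 - x1) = (24) / (39) mod 43 = 37
x3 = s^2 - x1 - x2 mod 43 = 37^2 - 35 - 31 = 13
y3 = s (x1 - x3) - y1 mod 43 = 37 * (35 - 13) - 5 = 35

P + Q = (13, 35)


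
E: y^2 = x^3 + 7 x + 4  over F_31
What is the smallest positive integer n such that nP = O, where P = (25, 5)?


Compute successive multiples of P until we hit O:
  1P = (25, 5)
  2P = (28, 7)
  3P = (6, 18)
  4P = (10, 19)
  5P = (5, 28)
  6P = (21, 9)
  7P = (17, 18)
  8P = (27, 6)
  ... (continuing to 31P)
  31P = O

ord(P) = 31


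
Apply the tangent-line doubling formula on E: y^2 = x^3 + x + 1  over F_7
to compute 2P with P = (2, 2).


Doubling: s = (3 x1^2 + a) / (2 y1)
s = (3*2^2 + 1) / (2*2) mod 7 = 5
x3 = s^2 - 2 x1 mod 7 = 5^2 - 2*2 = 0
y3 = s (x1 - x3) - y1 mod 7 = 5 * (2 - 0) - 2 = 1

2P = (0, 1)


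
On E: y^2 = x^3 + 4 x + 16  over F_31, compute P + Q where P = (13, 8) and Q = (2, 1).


P != Q, so use the chord formula.
s = (y2 - y1) / (x2 - x1) = (24) / (20) mod 31 = 26
x3 = s^2 - x1 - x2 mod 31 = 26^2 - 13 - 2 = 10
y3 = s (x1 - x3) - y1 mod 31 = 26 * (13 - 10) - 8 = 8

P + Q = (10, 8)


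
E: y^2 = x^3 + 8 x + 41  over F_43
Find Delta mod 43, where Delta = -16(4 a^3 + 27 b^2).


4 a^3 + 27 b^2 = 4*8^3 + 27*41^2 = 2048 + 45387 = 47435
Delta = -16 * (47435) = -758960
Delta mod 43 = 33

Delta = 33 (mod 43)


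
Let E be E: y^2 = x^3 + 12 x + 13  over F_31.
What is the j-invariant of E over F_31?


Delta = -16(4 a^3 + 27 b^2) mod 31 = 13
-1728 * (4 a)^3 = -1728 * (4*12)^3 mod 31 = 27
j = 27 * 13^(-1) mod 31 = 14

j = 14 (mod 31)


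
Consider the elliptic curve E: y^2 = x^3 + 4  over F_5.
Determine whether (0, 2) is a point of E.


Check whether y^2 = x^3 + 0 x + 4 (mod 5) for (x, y) = (0, 2).
LHS: y^2 = 2^2 mod 5 = 4
RHS: x^3 + 0 x + 4 = 0^3 + 0*0 + 4 mod 5 = 4
LHS = RHS

Yes, on the curve


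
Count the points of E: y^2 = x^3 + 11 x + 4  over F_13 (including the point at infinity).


For each x in F_13, count y with y^2 = x^3 + 11 x + 4 mod 13:
  x = 0: RHS = 4, y in [2, 11]  -> 2 point(s)
  x = 1: RHS = 3, y in [4, 9]  -> 2 point(s)
  x = 3: RHS = 12, y in [5, 8]  -> 2 point(s)
  x = 6: RHS = 0, y in [0]  -> 1 point(s)
  x = 9: RHS = 0, y in [0]  -> 1 point(s)
  x = 10: RHS = 9, y in [3, 10]  -> 2 point(s)
  x = 11: RHS = 0, y in [0]  -> 1 point(s)
Affine points: 11. Add the point at infinity: total = 12.

#E(F_13) = 12


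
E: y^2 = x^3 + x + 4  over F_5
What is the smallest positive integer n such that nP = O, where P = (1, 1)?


Compute successive multiples of P until we hit O:
  1P = (1, 1)
  2P = (2, 2)
  3P = (3, 2)
  4P = (0, 2)
  5P = (0, 3)
  6P = (3, 3)
  7P = (2, 3)
  8P = (1, 4)
  ... (continuing to 9P)
  9P = O

ord(P) = 9


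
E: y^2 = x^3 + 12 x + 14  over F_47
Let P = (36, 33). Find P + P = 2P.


Doubling: s = (3 x1^2 + a) / (2 y1)
s = (3*36^2 + 12) / (2*33) mod 47 = 42
x3 = s^2 - 2 x1 mod 47 = 42^2 - 2*36 = 0
y3 = s (x1 - x3) - y1 mod 47 = 42 * (36 - 0) - 33 = 22

2P = (0, 22)


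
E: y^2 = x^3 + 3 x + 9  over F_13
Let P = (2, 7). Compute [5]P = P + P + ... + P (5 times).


k = 5 = 101_2 (binary, LSB first: 101)
Double-and-add from P = (2, 7):
  bit 0 = 1: acc = O + (2, 7) = (2, 7)
  bit 1 = 0: acc unchanged = (2, 7)
  bit 2 = 1: acc = (2, 7) + (10, 8) = (0, 3)

5P = (0, 3)


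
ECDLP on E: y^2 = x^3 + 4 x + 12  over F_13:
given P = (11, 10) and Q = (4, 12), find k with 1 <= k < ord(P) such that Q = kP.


Enumerate multiples of P until we hit Q = (4, 12):
  1P = (11, 10)
  2P = (1, 11)
  3P = (4, 1)
  4P = (10, 8)
  5P = (9, 7)
  6P = (5, 12)
  7P = (0, 8)
  8P = (3, 8)
  9P = (8, 7)
  10P = (8, 6)
  11P = (3, 5)
  12P = (0, 5)
  13P = (5, 1)
  14P = (9, 6)
  15P = (10, 5)
  16P = (4, 12)
Match found at i = 16.

k = 16


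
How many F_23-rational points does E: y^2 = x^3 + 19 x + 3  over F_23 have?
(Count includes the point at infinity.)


For each x in F_23, count y with y^2 = x^3 + 19 x + 3 mod 23:
  x = 0: RHS = 3, y in [7, 16]  -> 2 point(s)
  x = 1: RHS = 0, y in [0]  -> 1 point(s)
  x = 2: RHS = 3, y in [7, 16]  -> 2 point(s)
  x = 3: RHS = 18, y in [8, 15]  -> 2 point(s)
  x = 5: RHS = 16, y in [4, 19]  -> 2 point(s)
  x = 8: RHS = 0, y in [0]  -> 1 point(s)
  x = 9: RHS = 6, y in [11, 12]  -> 2 point(s)
  x = 11: RHS = 2, y in [5, 18]  -> 2 point(s)
  x = 12: RHS = 4, y in [2, 21]  -> 2 point(s)
  x = 13: RHS = 9, y in [3, 20]  -> 2 point(s)
  x = 14: RHS = 0, y in [0]  -> 1 point(s)
  x = 15: RHS = 6, y in [11, 12]  -> 2 point(s)
  x = 17: RHS = 18, y in [8, 15]  -> 2 point(s)
  x = 18: RHS = 13, y in [6, 17]  -> 2 point(s)
  x = 19: RHS = 1, y in [1, 22]  -> 2 point(s)
  x = 21: RHS = 3, y in [7, 16]  -> 2 point(s)
  x = 22: RHS = 6, y in [11, 12]  -> 2 point(s)
Affine points: 31. Add the point at infinity: total = 32.

#E(F_23) = 32


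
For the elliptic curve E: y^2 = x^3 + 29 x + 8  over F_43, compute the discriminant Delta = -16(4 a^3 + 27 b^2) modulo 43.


4 a^3 + 27 b^2 = 4*29^3 + 27*8^2 = 97556 + 1728 = 99284
Delta = -16 * (99284) = -1588544
Delta mod 43 = 5

Delta = 5 (mod 43)


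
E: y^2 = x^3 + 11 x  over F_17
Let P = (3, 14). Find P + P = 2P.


Doubling: s = (3 x1^2 + a) / (2 y1)
s = (3*3^2 + 11) / (2*14) mod 17 = 5
x3 = s^2 - 2 x1 mod 17 = 5^2 - 2*3 = 2
y3 = s (x1 - x3) - y1 mod 17 = 5 * (3 - 2) - 14 = 8

2P = (2, 8)


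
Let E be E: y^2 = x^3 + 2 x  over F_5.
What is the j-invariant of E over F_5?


Delta = -16(4 a^3 + 27 b^2) mod 5 = 3
-1728 * (4 a)^3 = -1728 * (4*2)^3 mod 5 = 4
j = 4 * 3^(-1) mod 5 = 3

j = 3 (mod 5)


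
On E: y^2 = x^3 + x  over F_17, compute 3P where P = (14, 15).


k = 3 = 11_2 (binary, LSB first: 11)
Double-and-add from P = (14, 15):
  bit 0 = 1: acc = O + (14, 15) = (14, 15)
  bit 1 = 1: acc = (14, 15) + (4, 0) = (14, 2)

3P = (14, 2)


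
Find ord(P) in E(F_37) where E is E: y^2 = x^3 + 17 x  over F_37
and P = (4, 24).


Compute successive multiples of P until we hit O:
  1P = (4, 24)
  2P = (26, 31)
  3P = (11, 36)
  4P = (34, 25)
  5P = (33, 33)
  6P = (3, 35)
  7P = (3, 2)
  8P = (33, 4)
  ... (continuing to 13P)
  13P = O

ord(P) = 13


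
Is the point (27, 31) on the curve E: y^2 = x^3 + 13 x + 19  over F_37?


Check whether y^2 = x^3 + 13 x + 19 (mod 37) for (x, y) = (27, 31).
LHS: y^2 = 31^2 mod 37 = 36
RHS: x^3 + 13 x + 19 = 27^3 + 13*27 + 19 mod 37 = 36
LHS = RHS

Yes, on the curve


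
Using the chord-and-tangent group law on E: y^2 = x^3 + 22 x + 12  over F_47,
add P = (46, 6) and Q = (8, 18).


P != Q, so use the chord formula.
s = (y2 - y1) / (x2 - x1) = (12) / (9) mod 47 = 17
x3 = s^2 - x1 - x2 mod 47 = 17^2 - 46 - 8 = 0
y3 = s (x1 - x3) - y1 mod 47 = 17 * (46 - 0) - 6 = 24

P + Q = (0, 24)


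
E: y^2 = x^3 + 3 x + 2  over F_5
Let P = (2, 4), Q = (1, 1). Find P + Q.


P != Q, so use the chord formula.
s = (y2 - y1) / (x2 - x1) = (2) / (4) mod 5 = 3
x3 = s^2 - x1 - x2 mod 5 = 3^2 - 2 - 1 = 1
y3 = s (x1 - x3) - y1 mod 5 = 3 * (2 - 1) - 4 = 4

P + Q = (1, 4)


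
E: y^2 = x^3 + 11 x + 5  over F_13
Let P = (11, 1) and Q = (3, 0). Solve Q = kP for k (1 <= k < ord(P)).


Enumerate multiples of P until we hit Q = (3, 0):
  1P = (11, 1)
  2P = (3, 0)
Match found at i = 2.

k = 2


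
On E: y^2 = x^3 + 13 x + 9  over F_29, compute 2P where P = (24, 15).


Doubling: s = (3 x1^2 + a) / (2 y1)
s = (3*24^2 + 13) / (2*15) mod 29 = 1
x3 = s^2 - 2 x1 mod 29 = 1^2 - 2*24 = 11
y3 = s (x1 - x3) - y1 mod 29 = 1 * (24 - 11) - 15 = 27

2P = (11, 27)


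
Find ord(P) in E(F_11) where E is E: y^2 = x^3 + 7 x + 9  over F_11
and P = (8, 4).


Compute successive multiples of P until we hit O:
  1P = (8, 4)
  2P = (0, 8)
  3P = (6, 6)
  4P = (9, 8)
  5P = (10, 10)
  6P = (2, 3)
  7P = (5, 2)
  8P = (7, 4)
  ... (continuing to 17P)
  17P = O

ord(P) = 17


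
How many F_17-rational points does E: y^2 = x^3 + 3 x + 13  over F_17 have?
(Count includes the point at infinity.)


For each x in F_17, count y with y^2 = x^3 + 3 x + 13 mod 17:
  x = 0: RHS = 13, y in [8, 9]  -> 2 point(s)
  x = 1: RHS = 0, y in [0]  -> 1 point(s)
  x = 3: RHS = 15, y in [7, 10]  -> 2 point(s)
  x = 4: RHS = 4, y in [2, 15]  -> 2 point(s)
  x = 5: RHS = 0, y in [0]  -> 1 point(s)
  x = 6: RHS = 9, y in [3, 14]  -> 2 point(s)
  x = 9: RHS = 4, y in [2, 15]  -> 2 point(s)
  x = 11: RHS = 0, y in [0]  -> 1 point(s)
  x = 12: RHS = 9, y in [3, 14]  -> 2 point(s)
  x = 15: RHS = 16, y in [4, 13]  -> 2 point(s)
  x = 16: RHS = 9, y in [3, 14]  -> 2 point(s)
Affine points: 19. Add the point at infinity: total = 20.

#E(F_17) = 20


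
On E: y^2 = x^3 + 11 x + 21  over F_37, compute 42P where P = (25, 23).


k = 42 = 101010_2 (binary, LSB first: 010101)
Double-and-add from P = (25, 23):
  bit 0 = 0: acc unchanged = O
  bit 1 = 1: acc = O + (3, 28) = (3, 28)
  bit 2 = 0: acc unchanged = (3, 28)
  bit 3 = 1: acc = (3, 28) + (15, 34) = (10, 24)
  bit 4 = 0: acc unchanged = (10, 24)
  bit 5 = 1: acc = (10, 24) + (36, 34) = (1, 25)

42P = (1, 25)


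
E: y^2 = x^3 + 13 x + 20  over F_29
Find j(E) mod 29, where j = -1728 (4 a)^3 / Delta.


Delta = -16(4 a^3 + 27 b^2) mod 29 = 24
-1728 * (4 a)^3 = -1728 * (4*13)^3 mod 29 = 18
j = 18 * 24^(-1) mod 29 = 8

j = 8 (mod 29)


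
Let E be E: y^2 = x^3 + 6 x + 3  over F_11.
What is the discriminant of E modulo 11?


4 a^3 + 27 b^2 = 4*6^3 + 27*3^2 = 864 + 243 = 1107
Delta = -16 * (1107) = -17712
Delta mod 11 = 9

Delta = 9 (mod 11)


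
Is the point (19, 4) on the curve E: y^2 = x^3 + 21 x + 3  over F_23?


Check whether y^2 = x^3 + 21 x + 3 (mod 23) for (x, y) = (19, 4).
LHS: y^2 = 4^2 mod 23 = 16
RHS: x^3 + 21 x + 3 = 19^3 + 21*19 + 3 mod 23 = 16
LHS = RHS

Yes, on the curve


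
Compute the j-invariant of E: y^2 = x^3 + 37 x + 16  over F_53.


Delta = -16(4 a^3 + 27 b^2) mod 53 = 25
-1728 * (4 a)^3 = -1728 * (4*37)^3 mod 53 = 33
j = 33 * 25^(-1) mod 53 = 31

j = 31 (mod 53)


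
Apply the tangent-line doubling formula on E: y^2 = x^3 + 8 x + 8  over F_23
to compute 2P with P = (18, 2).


Doubling: s = (3 x1^2 + a) / (2 y1)
s = (3*18^2 + 8) / (2*2) mod 23 = 15
x3 = s^2 - 2 x1 mod 23 = 15^2 - 2*18 = 5
y3 = s (x1 - x3) - y1 mod 23 = 15 * (18 - 5) - 2 = 9

2P = (5, 9)


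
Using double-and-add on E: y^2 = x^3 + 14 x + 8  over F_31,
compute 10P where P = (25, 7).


k = 10 = 1010_2 (binary, LSB first: 0101)
Double-and-add from P = (25, 7):
  bit 0 = 0: acc unchanged = O
  bit 1 = 1: acc = O + (0, 16) = (0, 16)
  bit 2 = 0: acc unchanged = (0, 16)
  bit 3 = 1: acc = (0, 16) + (15, 11) = (23, 2)

10P = (23, 2)


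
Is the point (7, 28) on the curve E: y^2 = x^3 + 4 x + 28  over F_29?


Check whether y^2 = x^3 + 4 x + 28 (mod 29) for (x, y) = (7, 28).
LHS: y^2 = 28^2 mod 29 = 1
RHS: x^3 + 4 x + 28 = 7^3 + 4*7 + 28 mod 29 = 22
LHS != RHS

No, not on the curve


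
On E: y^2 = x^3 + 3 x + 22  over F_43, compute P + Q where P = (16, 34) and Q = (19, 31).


P != Q, so use the chord formula.
s = (y2 - y1) / (x2 - x1) = (40) / (3) mod 43 = 42
x3 = s^2 - x1 - x2 mod 43 = 42^2 - 16 - 19 = 9
y3 = s (x1 - x3) - y1 mod 43 = 42 * (16 - 9) - 34 = 2

P + Q = (9, 2)


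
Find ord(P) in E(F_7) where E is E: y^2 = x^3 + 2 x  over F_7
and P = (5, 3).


Compute successive multiples of P until we hit O:
  1P = (5, 3)
  2P = (4, 4)
  3P = (6, 5)
  4P = (0, 0)
  5P = (6, 2)
  6P = (4, 3)
  7P = (5, 4)
  8P = O

ord(P) = 8


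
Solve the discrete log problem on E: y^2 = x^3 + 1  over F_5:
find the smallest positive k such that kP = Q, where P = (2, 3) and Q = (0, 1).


Enumerate multiples of P until we hit Q = (0, 1):
  1P = (2, 3)
  2P = (0, 1)
Match found at i = 2.

k = 2


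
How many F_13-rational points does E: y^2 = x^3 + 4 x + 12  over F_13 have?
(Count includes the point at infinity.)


For each x in F_13, count y with y^2 = x^3 + 4 x + 12 mod 13:
  x = 0: RHS = 12, y in [5, 8]  -> 2 point(s)
  x = 1: RHS = 4, y in [2, 11]  -> 2 point(s)
  x = 3: RHS = 12, y in [5, 8]  -> 2 point(s)
  x = 4: RHS = 1, y in [1, 12]  -> 2 point(s)
  x = 5: RHS = 1, y in [1, 12]  -> 2 point(s)
  x = 8: RHS = 10, y in [6, 7]  -> 2 point(s)
  x = 9: RHS = 10, y in [6, 7]  -> 2 point(s)
  x = 10: RHS = 12, y in [5, 8]  -> 2 point(s)
  x = 11: RHS = 9, y in [3, 10]  -> 2 point(s)
Affine points: 18. Add the point at infinity: total = 19.

#E(F_13) = 19


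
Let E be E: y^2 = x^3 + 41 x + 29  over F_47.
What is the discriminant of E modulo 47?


4 a^3 + 27 b^2 = 4*41^3 + 27*29^2 = 275684 + 22707 = 298391
Delta = -16 * (298391) = -4774256
Delta mod 47 = 4

Delta = 4 (mod 47)
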